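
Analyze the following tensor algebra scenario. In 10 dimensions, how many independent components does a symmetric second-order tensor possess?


A symmetric rank-2 tensor in d dimensions has d(d+1)/2 independent components.
d = 10
d(d+1)/2 = 10 * 11 / 2 = 110 / 2 = 55

55


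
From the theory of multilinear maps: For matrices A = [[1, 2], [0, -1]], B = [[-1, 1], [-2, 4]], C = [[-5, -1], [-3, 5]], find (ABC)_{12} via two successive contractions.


(ABC)_{12} = sum_m (AB)_{1m} C_{m2}. First compute row 1 of AB.
(AB)_{11} = 1*-1 + 2*-2 = -5
(AB)_{12} = 1*1 + 2*4 = 9
Now contract with column 2 of C:
(AB)_{11} * C_{12} = -5 * -1 = 5
(AB)_{12} * C_{22} = 9 * 5 = 45
(ABC)_{12} = 5 + 45 = 50

50


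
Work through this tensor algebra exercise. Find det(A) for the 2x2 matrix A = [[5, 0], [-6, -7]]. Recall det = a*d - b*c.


For a 2x2 matrix [[a, b], [c, d]], det = a*d - b*c.
a = 5, b = 0, c = -6, d = -7
a*d = 5 * -7 = -35
b*c = 0 * -6 = 0
det = -35 - 0 = -35

-35


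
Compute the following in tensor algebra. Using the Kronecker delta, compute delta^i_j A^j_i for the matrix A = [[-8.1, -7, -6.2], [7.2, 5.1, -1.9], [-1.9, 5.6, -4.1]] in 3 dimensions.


The contraction (trace) of a rank-2 tensor is the sum of its diagonal elements.
Diagonal entries: A[1,1] = -8.1, A[2,2] = 5.1, A[3,3] = -4.1
Tr(A) = -8.1 + 5.1 + -4.1 = -7.1

-7.1


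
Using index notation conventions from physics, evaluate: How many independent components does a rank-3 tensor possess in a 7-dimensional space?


The number of components of a rank-r tensor in d dimensions is d^r.
Here d = 7 and r = 3.
7^3 = 343

343


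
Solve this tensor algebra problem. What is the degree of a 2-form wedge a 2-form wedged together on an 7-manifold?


The degree of a wedge product is the sum of the degrees of the individual forms.
Degrees: 2, 2
Total degree = 2 + 2 = 4

4


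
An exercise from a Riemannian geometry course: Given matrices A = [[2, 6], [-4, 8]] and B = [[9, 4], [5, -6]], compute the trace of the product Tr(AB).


Tr(AB) = sum_i (AB)_{ii} where (AB)_{ii} = sum_k A_{ik} B_{ki}.
(AB)_{11} = 2*9 + 6*5 = 48
(AB)_{22} = -4*4 + 8*-6 = -64
Tr(AB) = 48 + -64 = -16

-16


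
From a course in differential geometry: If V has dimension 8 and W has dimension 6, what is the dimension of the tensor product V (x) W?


The dimension of a tensor product is the product of dimensions.
dim(V) = 8, dim(W) = 6
dim(V (x) W) = 8 * 6 = 48

48


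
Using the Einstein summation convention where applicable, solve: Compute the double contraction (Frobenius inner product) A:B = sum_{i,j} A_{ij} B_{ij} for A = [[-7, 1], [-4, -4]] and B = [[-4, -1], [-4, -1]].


A:B = sum over all i,j of A_{ij} * B_{ij}.
Row 1: -7*-4=28, 1*-1=-1 => row sum = 27
Row 2: -4*-4=16, -4*-1=4 => row sum = 20
Total = 27 + 20 = 47

47


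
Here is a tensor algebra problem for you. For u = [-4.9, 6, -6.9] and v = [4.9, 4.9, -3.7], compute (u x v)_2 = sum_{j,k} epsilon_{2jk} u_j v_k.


(u x v)_2 = sum_{j,k} epsilon_{2jk} u_j v_k. Only permutations of (1,2,3) contribute; the two non-zero terms are:
eps_{213} u_1 v_3 = -1 * -4.9 * -3.7 = -18.13
eps_{231} u_3 v_1 = 1 * -6.9 * 4.9 = -33.81
(u x v)_2 = -51.94

-51.94


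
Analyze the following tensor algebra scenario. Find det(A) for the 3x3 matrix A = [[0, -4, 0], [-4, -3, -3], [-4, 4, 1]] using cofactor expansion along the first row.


Expanding along the first row, det(A) = a11*M_11 - a12*M_12 + a13*M_13, where M_1j is the (1,j) minor.
Minor M_11 = -3*1 - -3*4 = 9
Minor M_12 = -4*1 - -3*-4 = -16
Minor M_13 = -4*4 - -3*-4 = -28
det = 0*(9) - -4*(-16) + 0*(-28)
    = 0 - 64 + 0
    = -64

-64


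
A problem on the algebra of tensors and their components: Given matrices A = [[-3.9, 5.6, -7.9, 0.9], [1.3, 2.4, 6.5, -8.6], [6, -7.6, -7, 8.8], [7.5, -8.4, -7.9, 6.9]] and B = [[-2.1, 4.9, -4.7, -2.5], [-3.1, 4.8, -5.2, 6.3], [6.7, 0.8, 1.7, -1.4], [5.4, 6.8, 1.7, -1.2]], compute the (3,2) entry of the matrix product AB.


(AB)_{ij} = sum_k A_{ik} B_{kj}.
For i=3, j=2:
A_{31} * B_{12} = 6 * 4.9 = 29.4
A_{32} * B_{22} = -7.6 * 4.8 = -36.48
A_{33} * B_{32} = -7 * 0.8 = -5.6
A_{34} * B_{42} = 8.8 * 6.8 = 59.84
Sum = 29.4 + -36.48 + -5.6 + 59.84 = 47.16

47.16


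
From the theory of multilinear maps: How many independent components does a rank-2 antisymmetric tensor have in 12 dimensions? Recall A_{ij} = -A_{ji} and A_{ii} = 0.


An antisymmetric rank-2 tensor satisfies A_{ij} = -A_{ji}, so diagonal entries are zero.
The independent components are the upper-triangular entries: C(n, 2) = n(n-1)/2.
n = 12
C(12, 2) = 12 * 11 / 2 = 132 / 2 = 66

66


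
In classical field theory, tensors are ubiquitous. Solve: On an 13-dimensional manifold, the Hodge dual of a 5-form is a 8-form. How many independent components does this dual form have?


The Hodge dual of a p-form on an n-dimensional manifold is an (n-p)-form.
n = 13, p = 5, so dual degree = 13 - 5 = 8
The number of components is C(n, n-p) = C(13, 8) = 1287

1287


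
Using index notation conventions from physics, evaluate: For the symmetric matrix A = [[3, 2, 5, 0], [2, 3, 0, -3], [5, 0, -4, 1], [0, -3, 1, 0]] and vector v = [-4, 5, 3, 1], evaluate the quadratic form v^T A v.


First compute Av:
(Av)_1 = 3*-4 + 2*5 + 5*3 + 0*1 = 13
(Av)_2 = 2*-4 + 3*5 + 0*3 + -3*1 = 4
(Av)_3 = 5*-4 + 0*5 + -4*3 + 1*1 = -31
(Av)_4 = 0*-4 + -3*5 + 1*3 + 0*1 = -12
Av = [13, 4, -31, -12]
Then v^T (Av) = -4*13 + 5*4 + 3*-31 + 1*-12
= -52 + 20 + -93 + -12 = -137

-137


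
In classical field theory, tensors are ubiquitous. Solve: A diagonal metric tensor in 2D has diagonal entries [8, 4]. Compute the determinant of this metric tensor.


For a diagonal metric, the determinant is the product of diagonal entries.
Diagonal entries: 8, 4
det(g) = 8 * 4 = 32

32


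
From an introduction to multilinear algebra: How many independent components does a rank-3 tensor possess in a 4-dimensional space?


The number of components of a rank-r tensor in d dimensions is d^r.
Here d = 4 and r = 3.
4^3 = 64

64


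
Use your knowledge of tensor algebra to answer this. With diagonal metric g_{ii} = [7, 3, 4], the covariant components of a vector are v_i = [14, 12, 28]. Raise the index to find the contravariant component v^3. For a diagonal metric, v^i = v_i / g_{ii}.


To raise an index with a diagonal metric: v^i = v_i / g_{ii}.
For index 3: v_3 = 28, g_{33} = 4
v^3 = 28 / 4 = 7

7


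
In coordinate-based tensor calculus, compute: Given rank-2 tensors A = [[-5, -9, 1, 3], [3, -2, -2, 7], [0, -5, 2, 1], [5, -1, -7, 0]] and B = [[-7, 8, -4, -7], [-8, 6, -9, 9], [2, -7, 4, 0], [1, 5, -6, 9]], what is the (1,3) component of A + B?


Tensor addition is component-wise: (A + B)_{ij} = A_{ij} + B_{ij}.
A_{13} = 1
B_{13} = -4
(A + B)_{13} = 1 + -4 = -3

-3


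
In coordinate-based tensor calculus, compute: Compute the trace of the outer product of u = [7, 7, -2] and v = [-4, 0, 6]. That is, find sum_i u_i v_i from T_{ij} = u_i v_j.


The outer product gives T_{ij} = u_i v_j.
The trace (contraction) is Tr(T) = sum_i T_{ii} = sum_i u_i v_i.
Diagonal entries:
T_{11} = u_1 * v_1 = 7 * -4 = -28
T_{22} = u_2 * v_2 = 7 * 0 = 0
T_{33} = u_3 * v_3 = -2 * 6 = -12
Tr(T) = -28 + 0 + -12 = -40

-40


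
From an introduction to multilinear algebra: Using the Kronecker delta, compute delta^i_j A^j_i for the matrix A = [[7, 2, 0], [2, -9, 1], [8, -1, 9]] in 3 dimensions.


The contraction (trace) of a rank-2 tensor is the sum of its diagonal elements.
Diagonal entries: A[1,1] = 7, A[2,2] = -9, A[3,3] = 9
Tr(A) = 7 + -9 + 9 = 7

7


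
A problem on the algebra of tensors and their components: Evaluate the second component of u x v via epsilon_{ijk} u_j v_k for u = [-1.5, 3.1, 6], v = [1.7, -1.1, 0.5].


(u x v)_2 = sum_{j,k} epsilon_{2jk} u_j v_k. Only permutations of (1,2,3) contribute; the two non-zero terms are:
eps_{213} u_1 v_3 = -1 * -1.5 * 0.5 = 0.75
eps_{231} u_3 v_1 = 1 * 6 * 1.7 = 10.2
(u x v)_2 = 10.95

10.95


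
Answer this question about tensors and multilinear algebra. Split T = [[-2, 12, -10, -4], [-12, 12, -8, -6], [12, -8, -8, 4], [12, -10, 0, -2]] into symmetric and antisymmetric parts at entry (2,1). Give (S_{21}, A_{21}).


T_{21} = -12
T_{12} = 12
S_{21} = (-12 + 12)/2 = 0/2 = 0
A_{21} = (-12 - 12)/2 = -24/2 = -12
Check: S + A = 0 + -12 = -12 = T_{21}.

(0, -12)


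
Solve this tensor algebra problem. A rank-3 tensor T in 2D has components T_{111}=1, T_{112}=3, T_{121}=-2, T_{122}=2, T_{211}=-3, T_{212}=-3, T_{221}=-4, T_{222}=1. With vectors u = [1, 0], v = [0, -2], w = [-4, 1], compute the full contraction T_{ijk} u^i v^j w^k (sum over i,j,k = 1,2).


S = sum over i,j,k of T_{ijk} u_i v_j w_k. Expanding all 8 terms:
T_{111}*u_1*v_1*w_1 = 1*1*0*-4 = 0  (running total: 0)
T_{112}*u_1*v_1*w_2 = 3*1*0*1 = 0  (running total: 0)
T_{121}*u_1*v_2*w_1 = -2*1*-2*-4 = -16  (running total: -16)
T_{122}*u_1*v_2*w_2 = 2*1*-2*1 = -4  (running total: -20)
T_{211}*u_2*v_1*w_1 = -3*0*0*-4 = 0  (running total: -20)
T_{212}*u_2*v_1*w_2 = -3*0*0*1 = 0  (running total: -20)
T_{221}*u_2*v_2*w_1 = -4*0*-2*-4 = 0  (running total: -20)
T_{222}*u_2*v_2*w_2 = 1*0*-2*1 = 0  (running total: -20)
S = -20

-20


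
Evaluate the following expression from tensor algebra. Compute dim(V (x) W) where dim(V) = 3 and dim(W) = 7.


The dimension of a tensor product is the product of dimensions.
dim(V) = 3, dim(W) = 7
dim(V (x) W) = 3 * 7 = 21

21


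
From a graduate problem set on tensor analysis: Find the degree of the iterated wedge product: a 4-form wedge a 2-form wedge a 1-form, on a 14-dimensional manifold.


The degree of a wedge product is the sum of the degrees of the individual forms.
Degrees: 4, 2, 1
Total degree = 4 + 2 + 1 = 7

7


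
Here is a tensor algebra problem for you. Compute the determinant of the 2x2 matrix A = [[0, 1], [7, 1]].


For a 2x2 matrix [[a, b], [c, d]], det = a*d - b*c.
a = 0, b = 1, c = 7, d = 1
a*d = 0 * 1 = 0
b*c = 1 * 7 = 7
det = 0 - 7 = -7

-7


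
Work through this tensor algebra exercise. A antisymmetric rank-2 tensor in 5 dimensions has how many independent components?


A antisymmetric rank-2 tensor in d dimensions has d(d-1)/2 independent components.
d = 5
d(d-1)/2 = 5 * 4 / 2 = 20 / 2 = 10

10


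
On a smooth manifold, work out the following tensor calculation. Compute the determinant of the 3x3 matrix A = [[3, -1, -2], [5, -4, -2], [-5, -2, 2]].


Expanding along the first row, det(A) = a11*M_11 - a12*M_12 + a13*M_13, where M_1j is the (1,j) minor.
Minor M_11 = -4*2 - -2*-2 = -12
Minor M_12 = 5*2 - -2*-5 = 0
Minor M_13 = 5*-2 - -4*-5 = -30
det = 3*(-12) - -1*(0) + -2*(-30)
    = -36 - 0 + 60
    = 24

24


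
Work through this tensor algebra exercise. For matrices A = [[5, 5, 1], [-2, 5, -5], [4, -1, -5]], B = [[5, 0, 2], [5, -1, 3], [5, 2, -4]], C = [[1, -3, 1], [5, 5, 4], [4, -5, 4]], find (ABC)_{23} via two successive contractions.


(ABC)_{23} = sum_m (AB)_{2m} C_{m3}. First compute row 2 of AB.
(AB)_{21} = -2*5 + 5*5 + -5*5 = -10
(AB)_{22} = -2*0 + 5*-1 + -5*2 = -15
(AB)_{23} = -2*2 + 5*3 + -5*-4 = 31
Now contract with column 3 of C:
(AB)_{21} * C_{13} = -10 * 1 = -10
(AB)_{22} * C_{23} = -15 * 4 = -60
(AB)_{23} * C_{33} = 31 * 4 = 124
(ABC)_{23} = -10 + -60 + 124 = 54

54


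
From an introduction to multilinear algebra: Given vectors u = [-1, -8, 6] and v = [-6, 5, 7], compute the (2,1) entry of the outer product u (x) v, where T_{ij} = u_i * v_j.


The outer product entry T_{ij} = u_i * v_j.
We need i=2, j=1.
u_2 = -8, v_1 = -6
T_{2,1} = -8 * -6 = 48

48


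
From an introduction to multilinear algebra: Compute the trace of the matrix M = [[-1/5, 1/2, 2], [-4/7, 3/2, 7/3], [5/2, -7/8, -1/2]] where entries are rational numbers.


The trace is the sum of diagonal entries.
Diagonal: M[1,1] = -1/5, M[2,2] = 3/2, M[3,3] = -1/2
Tr(M) = -1/5 + 3/2 + -1/2
Computing step by step:
After adding M[1,1]: -1/5
After adding M[2,2]: 13/10
After adding M[3,3]: 4/5
Tr(M) = 4/5

4/5


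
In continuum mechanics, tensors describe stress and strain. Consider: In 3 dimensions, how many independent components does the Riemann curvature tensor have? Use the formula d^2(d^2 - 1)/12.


The Riemann tensor in d dimensions has d^2(d^2 - 1)/12 independent components.
d = 3, so d^2 = 9
d^2 - 1 = 8
d^2(d^2 - 1) = 9 * 8 = 72
Divide by 12: 72 / 12 = 6

6


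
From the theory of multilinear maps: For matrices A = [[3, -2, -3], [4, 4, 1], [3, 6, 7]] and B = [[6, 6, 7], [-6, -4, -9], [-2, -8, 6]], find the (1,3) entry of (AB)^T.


(AB)^T_{ij} = (AB)_{ji} = sum_k A_{jk} B_{ki}.
For i=1, j=3 we need (AB)_{31}:
A_{31} * B_{11} = 3 * 6 = 18
A_{32} * B_{21} = 6 * -6 = -36
A_{33} * B_{31} = 7 * -2 = -14
Sum = 18 + -36 + -14 = -32

-32


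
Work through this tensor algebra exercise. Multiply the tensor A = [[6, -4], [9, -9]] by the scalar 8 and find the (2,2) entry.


Scalar multiplication: (cA)_{ij} = c * A_{ij}.
c = 8
A_{22} = -9
(cA)_{22} = 8 * -9 = -72

-72


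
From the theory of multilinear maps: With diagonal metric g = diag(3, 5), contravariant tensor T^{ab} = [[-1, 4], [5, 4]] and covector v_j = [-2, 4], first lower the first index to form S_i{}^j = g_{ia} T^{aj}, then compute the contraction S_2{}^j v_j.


Step 1: lower the first index. For a diagonal metric, g_{ia} T^{aj} = g_{ii} T^{ij} (no sum on i).
g_{22} = 5
S_2{}^1 = 5 * T^{21} = 5 * 5 = 25
S_2{}^2 = 5 * T^{22} = 5 * 4 = 20
Step 2: contract S_2{}^j with v_j.
S_2{}^1 * v_1 = 25 * -2 = -50
S_2{}^2 * v_2 = 20 * 4 = 80
Result = -50 + 80 = 30

30


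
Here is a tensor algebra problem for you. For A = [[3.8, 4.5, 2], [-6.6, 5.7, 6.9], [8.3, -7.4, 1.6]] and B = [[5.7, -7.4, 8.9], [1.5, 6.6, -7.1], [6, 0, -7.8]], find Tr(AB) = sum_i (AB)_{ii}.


Tr(AB) = sum_i (AB)_{ii} where (AB)_{ii} = sum_k A_{ik} B_{ki}.
(AB)_{11} = 3.8*5.7 + 4.5*1.5 + 2*6 = 40.41
(AB)_{22} = -6.6*-7.4 + 5.7*6.6 + 6.9*0 = 86.46
(AB)_{33} = 8.3*8.9 + -7.4*-7.1 + 1.6*-7.8 = 113.93
Tr(AB) = 40.41 + 86.46 + 113.93 = 240.8

240.8


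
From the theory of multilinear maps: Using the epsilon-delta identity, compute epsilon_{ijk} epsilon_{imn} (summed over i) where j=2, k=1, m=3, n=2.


Using the identity: epsilon_{ijk} epsilon_{imn} = delta_{jm} delta_{kn} - delta_{jn} delta_{km}.
delta_{23} = 0
delta_{12} = 0
delta_{22} = 1
delta_{13} = 0
Result = 0 * 0 - 1 * 0 = 0 - 0 = 0

0


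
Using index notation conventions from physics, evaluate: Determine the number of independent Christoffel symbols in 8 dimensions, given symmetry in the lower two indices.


Christoffel symbols Gamma^k_{ij} are symmetric in i,j, so there are d * d(d+1)/2 independent symbols.
d = 8
d(d+1)/2 = 8 * 9 / 2 = 36
Total = 8 * 36 = 288

288


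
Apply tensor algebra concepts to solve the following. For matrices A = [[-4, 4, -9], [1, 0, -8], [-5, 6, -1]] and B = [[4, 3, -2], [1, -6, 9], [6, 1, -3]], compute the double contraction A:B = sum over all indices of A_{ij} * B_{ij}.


A:B = sum over all i,j of A_{ij} * B_{ij}.
Row 1: -4*4=-16, 4*3=12, -9*-2=18 => row sum = 14
Row 2: 1*1=1, 0*-6=0, -8*9=-72 => row sum = -71
Row 3: -5*6=-30, 6*1=6, -1*-3=3 => row sum = -21
Total = 14 + -71 + -21 = -78

-78


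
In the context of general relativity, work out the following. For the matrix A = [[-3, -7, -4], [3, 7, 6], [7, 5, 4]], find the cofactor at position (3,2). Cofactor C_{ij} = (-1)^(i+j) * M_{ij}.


To find cofactor C_{32}, delete row 3 and column 2.
The resulting 2x2 submatrix is: [[-3, -4], [3, 6]]
Minor M_{32} = -3*6 - -4*3
  = -18 - -12 = -6
Sign = (-1)^(3+2) = (-1)^5 = -1
Cofactor C_{32} = -1 * -6 = 6

6


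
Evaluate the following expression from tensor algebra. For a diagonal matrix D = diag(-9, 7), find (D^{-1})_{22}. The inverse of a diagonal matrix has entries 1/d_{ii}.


For a diagonal matrix, the inverse has entries (D^{-1})_{ii} = 1/d_{ii}.
The diagonal entries are: d_{11} = -9, d_{22} = 7
We need (D^{-1})_{22} = 1/d_{22} = 1/7 = 1/7

1/7


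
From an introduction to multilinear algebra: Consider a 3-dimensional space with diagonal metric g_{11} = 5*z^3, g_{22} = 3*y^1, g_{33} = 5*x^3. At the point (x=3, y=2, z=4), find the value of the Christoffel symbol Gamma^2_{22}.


For a diagonal metric, Gamma^k_{ij} = (1/2) g^{kk} (dg_{ik}/dx_j + dg_{jk}/dx_i - dg_{ij}/dx_k).
The metric is diagonal, so g_{ab} = 0 for a != b.
At the given point: g_{11} = 320, g_{22} = 6, g_{33} = 135
g^{22} = 1/6
dg_{22}/dx_2 = dg_{22}/dx_2 = 3
dg_{22}/dx_2 = dg_{22}/dx_2 = 3
dg_{22}/dx_2 = dg_{22}/dx_2 = 3
Numerator = 3 + 3 - 3 = 3
Gamma^2_{22} = 3 / (2 * 6) = 1/4

1/4


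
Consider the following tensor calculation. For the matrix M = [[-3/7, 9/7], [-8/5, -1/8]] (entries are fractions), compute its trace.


The trace is the sum of diagonal entries.
Diagonal: M[1,1] = -3/7, M[2,2] = -1/8
Tr(M) = -3/7 + -1/8
Computing step by step:
After adding M[1,1]: -3/7
After adding M[2,2]: -31/56
Tr(M) = -31/56

-31/56


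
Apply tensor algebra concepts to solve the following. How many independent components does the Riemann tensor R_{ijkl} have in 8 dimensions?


The Riemann tensor in d dimensions has d^2(d^2 - 1)/12 independent components.
d = 8, so d^2 = 64
d^2 - 1 = 63
d^2(d^2 - 1) = 64 * 63 = 4032
Divide by 12: 4032 / 12 = 336

336


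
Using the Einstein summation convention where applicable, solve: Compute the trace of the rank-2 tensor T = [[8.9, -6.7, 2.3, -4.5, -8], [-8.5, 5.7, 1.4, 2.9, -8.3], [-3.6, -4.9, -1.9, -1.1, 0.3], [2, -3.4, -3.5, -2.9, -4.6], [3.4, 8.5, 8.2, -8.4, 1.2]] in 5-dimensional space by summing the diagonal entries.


The contraction (trace) of a rank-2 tensor is the sum of its diagonal elements.
Diagonal entries: A[1,1] = 8.9, A[2,2] = 5.7, A[3,3] = -1.9, A[4,4] = -2.9, A[5,5] = 1.2
Tr(A) = 8.9 + 5.7 + -1.9 + -2.9 + 1.2 = 11

11


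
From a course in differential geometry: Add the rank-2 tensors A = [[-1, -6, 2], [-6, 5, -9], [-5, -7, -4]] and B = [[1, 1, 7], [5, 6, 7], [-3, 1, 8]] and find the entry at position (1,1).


Tensor addition is component-wise: (A + B)_{ij} = A_{ij} + B_{ij}.
A_{11} = -1
B_{11} = 1
(A + B)_{11} = -1 + 1 = 0

0


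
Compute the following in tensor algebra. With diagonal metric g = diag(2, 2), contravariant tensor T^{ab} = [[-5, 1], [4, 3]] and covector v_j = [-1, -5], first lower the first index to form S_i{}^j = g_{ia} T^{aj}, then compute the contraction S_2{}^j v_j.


Step 1: lower the first index. For a diagonal metric, g_{ia} T^{aj} = g_{ii} T^{ij} (no sum on i).
g_{22} = 2
S_2{}^1 = 2 * T^{21} = 2 * 4 = 8
S_2{}^2 = 2 * T^{22} = 2 * 3 = 6
Step 2: contract S_2{}^j with v_j.
S_2{}^1 * v_1 = 8 * -1 = -8
S_2{}^2 * v_2 = 6 * -5 = -30
Result = -8 + -30 = -38

-38


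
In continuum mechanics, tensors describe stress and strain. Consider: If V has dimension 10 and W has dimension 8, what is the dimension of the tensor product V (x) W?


The dimension of a tensor product is the product of dimensions.
dim(V) = 10, dim(W) = 8
dim(V (x) W) = 10 * 8 = 80

80


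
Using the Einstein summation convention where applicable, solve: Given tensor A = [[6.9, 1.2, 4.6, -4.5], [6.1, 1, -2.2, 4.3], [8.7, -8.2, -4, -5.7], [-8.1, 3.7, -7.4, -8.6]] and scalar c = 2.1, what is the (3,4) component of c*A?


Scalar multiplication: (cA)_{ij} = c * A_{ij}.
c = 2.1
A_{34} = -5.7
(cA)_{34} = 2.1 * -5.7 = -11.97

-11.97


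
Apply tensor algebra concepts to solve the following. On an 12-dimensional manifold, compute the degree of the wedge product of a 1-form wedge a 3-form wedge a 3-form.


The degree of a wedge product is the sum of the degrees of the individual forms.
Degrees: 1, 3, 3
Total degree = 1 + 3 + 3 = 7

7


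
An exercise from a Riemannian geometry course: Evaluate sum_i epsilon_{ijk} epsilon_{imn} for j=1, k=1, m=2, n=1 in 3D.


Using the identity: epsilon_{ijk} epsilon_{imn} = delta_{jm} delta_{kn} - delta_{jn} delta_{km}.
delta_{12} = 0
delta_{11} = 1
delta_{11} = 1
delta_{12} = 0
Result = 0 * 1 - 1 * 0 = 0 - 0 = 0

0


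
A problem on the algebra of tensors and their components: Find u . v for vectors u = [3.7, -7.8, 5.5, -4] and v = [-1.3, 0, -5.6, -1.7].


The inner product u . v = sum of u_i * v_i.
Term-by-term: 3.7 * -1.3, -7.8 * 0, 5.5 * -5.6, -4 * -1.7
Products: -4.81, 0, -30.8, 6.8
Sum = -4.81 + 0 + -30.8 + 6.8 = -28.81

-28.81


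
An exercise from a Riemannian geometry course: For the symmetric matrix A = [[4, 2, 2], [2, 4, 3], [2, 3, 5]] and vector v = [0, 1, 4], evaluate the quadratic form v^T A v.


First compute Av:
(Av)_1 = 4*0 + 2*1 + 2*4 = 10
(Av)_2 = 2*0 + 4*1 + 3*4 = 16
(Av)_3 = 2*0 + 3*1 + 5*4 = 23
Av = [10, 16, 23]
Then v^T (Av) = 0*10 + 1*16 + 4*23
= 0 + 16 + 92 = 108

108


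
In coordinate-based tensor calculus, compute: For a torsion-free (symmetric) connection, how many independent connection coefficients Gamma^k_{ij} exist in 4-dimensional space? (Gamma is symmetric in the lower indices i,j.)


Christoffel symbols Gamma^k_{ij} are symmetric in i,j, so there are d * d(d+1)/2 independent symbols.
d = 4
d(d+1)/2 = 4 * 5 / 2 = 10
Total = 4 * 10 = 40

40


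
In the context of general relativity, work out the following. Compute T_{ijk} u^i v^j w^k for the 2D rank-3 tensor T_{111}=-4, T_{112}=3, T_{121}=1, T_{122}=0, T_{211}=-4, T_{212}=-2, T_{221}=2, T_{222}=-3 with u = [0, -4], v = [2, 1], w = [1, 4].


S = sum over i,j,k of T_{ijk} u_i v_j w_k. Expanding all 8 terms:
T_{111}*u_1*v_1*w_1 = -4*0*2*1 = 0  (running total: 0)
T_{112}*u_1*v_1*w_2 = 3*0*2*4 = 0  (running total: 0)
T_{121}*u_1*v_2*w_1 = 1*0*1*1 = 0  (running total: 0)
T_{122}*u_1*v_2*w_2 = 0*0*1*4 = 0  (running total: 0)
T_{211}*u_2*v_1*w_1 = -4*-4*2*1 = 32  (running total: 32)
T_{212}*u_2*v_1*w_2 = -2*-4*2*4 = 64  (running total: 96)
T_{221}*u_2*v_2*w_1 = 2*-4*1*1 = -8  (running total: 88)
T_{222}*u_2*v_2*w_2 = -3*-4*1*4 = 48  (running total: 136)
S = 136

136


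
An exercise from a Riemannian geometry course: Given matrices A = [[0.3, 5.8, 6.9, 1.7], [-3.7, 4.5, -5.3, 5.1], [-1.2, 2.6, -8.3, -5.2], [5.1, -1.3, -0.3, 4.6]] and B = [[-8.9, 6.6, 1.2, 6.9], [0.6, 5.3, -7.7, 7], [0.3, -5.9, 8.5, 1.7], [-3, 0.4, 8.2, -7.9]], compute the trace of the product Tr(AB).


Tr(AB) = sum_i (AB)_{ii} where (AB)_{ii} = sum_k A_{ik} B_{ki}.
(AB)_{11} = 0.3*-8.9 + 5.8*0.6 + 6.9*0.3 + 1.7*-3 = -2.22
(AB)_{22} = -3.7*6.6 + 4.5*5.3 + -5.3*-5.9 + 5.1*0.4 = 32.74
(AB)_{33} = -1.2*1.2 + 2.6*-7.7 + -8.3*8.5 + -5.2*8.2 = -134.65
(AB)_{44} = 5.1*6.9 + -1.3*7 + -0.3*1.7 + 4.6*-7.9 = -10.76
Tr(AB) = -2.22 + 32.74 + -134.65 + -10.76 = -114.89

-114.89


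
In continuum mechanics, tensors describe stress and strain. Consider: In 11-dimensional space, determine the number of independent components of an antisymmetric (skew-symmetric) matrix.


An antisymmetric rank-2 tensor satisfies A_{ij} = -A_{ji}, so diagonal entries are zero.
The independent components are the upper-triangular entries: C(n, 2) = n(n-1)/2.
n = 11
C(11, 2) = 11 * 10 / 2 = 110 / 2 = 55

55


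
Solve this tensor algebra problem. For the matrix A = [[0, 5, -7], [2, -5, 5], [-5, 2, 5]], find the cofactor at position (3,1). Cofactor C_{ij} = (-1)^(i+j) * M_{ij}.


To find cofactor C_{31}, delete row 3 and column 1.
The resulting 2x2 submatrix is: [[5, -7], [-5, 5]]
Minor M_{31} = 5*5 - -7*-5
  = 25 - 35 = -10
Sign = (-1)^(3+1) = (-1)^4 = 1
Cofactor C_{31} = 1 * -10 = -10

-10


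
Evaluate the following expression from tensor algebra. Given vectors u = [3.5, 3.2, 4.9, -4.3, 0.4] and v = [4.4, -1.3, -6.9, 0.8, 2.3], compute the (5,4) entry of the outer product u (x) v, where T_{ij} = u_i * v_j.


The outer product entry T_{ij} = u_i * v_j.
We need i=5, j=4.
u_5 = 0.4, v_4 = 0.8
T_{5,4} = 0.4 * 0.8 = 0.32

0.32


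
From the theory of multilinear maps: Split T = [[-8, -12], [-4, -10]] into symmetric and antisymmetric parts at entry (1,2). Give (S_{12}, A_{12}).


T_{12} = -12
T_{21} = -4
S_{12} = (-12 + -4)/2 = -16/2 = -8
A_{12} = (-12 - -4)/2 = -8/2 = -4
Check: S + A = -8 + -4 = -12 = T_{12}.

(-8, -4)


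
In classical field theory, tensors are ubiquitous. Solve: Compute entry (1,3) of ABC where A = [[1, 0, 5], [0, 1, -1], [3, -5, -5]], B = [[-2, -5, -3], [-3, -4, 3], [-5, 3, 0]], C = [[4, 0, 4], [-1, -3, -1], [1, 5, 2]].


(ABC)_{13} = sum_m (AB)_{1m} C_{m3}. First compute row 1 of AB.
(AB)_{11} = 1*-2 + 0*-3 + 5*-5 = -27
(AB)_{12} = 1*-5 + 0*-4 + 5*3 = 10
(AB)_{13} = 1*-3 + 0*3 + 5*0 = -3
Now contract with column 3 of C:
(AB)_{11} * C_{13} = -27 * 4 = -108
(AB)_{12} * C_{23} = 10 * -1 = -10
(AB)_{13} * C_{33} = -3 * 2 = -6
(ABC)_{13} = -108 + -10 + -6 = -124

-124


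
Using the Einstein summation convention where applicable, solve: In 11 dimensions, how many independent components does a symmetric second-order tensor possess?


A symmetric rank-2 tensor in d dimensions has d(d+1)/2 independent components.
d = 11
d(d+1)/2 = 11 * 12 / 2 = 132 / 2 = 66

66


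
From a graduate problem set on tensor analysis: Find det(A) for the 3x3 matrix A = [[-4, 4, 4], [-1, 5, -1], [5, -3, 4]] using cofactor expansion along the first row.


Expanding along the first row, det(A) = a11*M_11 - a12*M_12 + a13*M_13, where M_1j is the (1,j) minor.
Minor M_11 = 5*4 - -1*-3 = 17
Minor M_12 = -1*4 - -1*5 = 1
Minor M_13 = -1*-3 - 5*5 = -22
det = -4*(17) - 4*(1) + 4*(-22)
    = -68 - 4 + -88
    = -160

-160


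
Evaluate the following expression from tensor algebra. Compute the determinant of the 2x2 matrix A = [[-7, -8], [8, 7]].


For a 2x2 matrix [[a, b], [c, d]], det = a*d - b*c.
a = -7, b = -8, c = 8, d = 7
a*d = -7 * 7 = -49
b*c = -8 * 8 = -64
det = -49 - -64 = 15

15


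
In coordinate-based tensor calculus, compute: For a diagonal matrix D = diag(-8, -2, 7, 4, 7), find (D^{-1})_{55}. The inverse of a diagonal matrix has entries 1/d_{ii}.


For a diagonal matrix, the inverse has entries (D^{-1})_{ii} = 1/d_{ii}.
The diagonal entries are: d_{11} = -8, d_{22} = -2, d_{33} = 7, d_{44} = 4, d_{55} = 7
We need (D^{-1})_{55} = 1/d_{55} = 1/7 = 1/7

1/7


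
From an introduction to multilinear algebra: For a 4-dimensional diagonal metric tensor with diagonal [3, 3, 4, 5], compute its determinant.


For a diagonal metric, the determinant is the product of diagonal entries.
Diagonal entries: 3, 3, 4, 5
det(g) = 3 * 3 * 4 * 5 = 180

180


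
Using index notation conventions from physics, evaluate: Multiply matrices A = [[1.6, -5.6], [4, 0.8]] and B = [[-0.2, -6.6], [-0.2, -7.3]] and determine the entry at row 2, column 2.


(AB)_{ij} = sum_k A_{ik} B_{kj}.
For i=2, j=2:
A_{21} * B_{12} = 4 * -6.6 = -26.4
A_{22} * B_{22} = 0.8 * -7.3 = -5.84
Sum = -26.4 + -5.84 = -32.24

-32.24


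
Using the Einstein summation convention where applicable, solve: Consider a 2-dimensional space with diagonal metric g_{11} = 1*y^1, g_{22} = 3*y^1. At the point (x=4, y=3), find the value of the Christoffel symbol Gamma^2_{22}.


For a diagonal metric, Gamma^k_{ij} = (1/2) g^{kk} (dg_{ik}/dx_j + dg_{jk}/dx_i - dg_{ij}/dx_k).
The metric is diagonal, so g_{ab} = 0 for a != b.
At the given point: g_{11} = 3, g_{22} = 9
g^{22} = 1/9
dg_{22}/dx_2 = dg_{22}/dx_2 = 3
dg_{22}/dx_2 = dg_{22}/dx_2 = 3
dg_{22}/dx_2 = dg_{22}/dx_2 = 3
Numerator = 3 + 3 - 3 = 3
Gamma^2_{22} = 3 / (2 * 9) = 1/6

1/6


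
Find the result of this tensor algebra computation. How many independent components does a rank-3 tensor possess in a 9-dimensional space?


The number of components of a rank-r tensor in d dimensions is d^r.
Here d = 9 and r = 3.
9^3 = 729

729


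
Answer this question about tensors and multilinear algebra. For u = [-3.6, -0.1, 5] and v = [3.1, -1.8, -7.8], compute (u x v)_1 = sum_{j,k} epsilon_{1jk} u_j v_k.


(u x v)_1 = sum_{j,k} epsilon_{1jk} u_j v_k. Only permutations of (1,2,3) contribute; the two non-zero terms are:
eps_{123} u_2 v_3 = 1 * -0.1 * -7.8 = 0.78
eps_{132} u_3 v_2 = -1 * 5 * -1.8 = 9
(u x v)_1 = 9.78

9.78


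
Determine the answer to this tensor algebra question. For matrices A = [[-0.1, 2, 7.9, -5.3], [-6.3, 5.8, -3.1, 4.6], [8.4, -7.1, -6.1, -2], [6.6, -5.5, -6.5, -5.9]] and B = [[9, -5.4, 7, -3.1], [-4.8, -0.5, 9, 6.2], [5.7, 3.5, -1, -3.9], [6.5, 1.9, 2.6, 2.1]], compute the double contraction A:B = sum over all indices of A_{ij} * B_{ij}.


A:B = sum over all i,j of A_{ij} * B_{ij}.
Row 1: -0.1*9=-0.9, 2*-5.4=-10.8, 7.9*7=55.3, -5.3*-3.1=16.43 => row sum = 60.03
Row 2: -6.3*-4.8=30.24, 5.8*-0.5=-2.9, -3.1*9=-27.9, 4.6*6.2=28.52 => row sum = 27.96
Row 3: 8.4*5.7=47.88, -7.1*3.5=-24.85, -6.1*-1=6.1, -2*-3.9=7.8 => row sum = 36.93
Row 4: 6.6*6.5=42.9, -5.5*1.9=-10.45, -6.5*2.6=-16.9, -5.9*2.1=-12.39 => row sum = 3.16
Total = 60.03 + 27.96 + 36.93 + 3.16 = 128.08

128.08


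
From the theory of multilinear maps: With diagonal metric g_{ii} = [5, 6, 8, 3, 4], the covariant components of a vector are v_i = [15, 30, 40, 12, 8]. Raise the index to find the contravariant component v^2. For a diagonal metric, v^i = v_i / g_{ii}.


To raise an index with a diagonal metric: v^i = v_i / g_{ii}.
For index 2: v_2 = 30, g_{22} = 6
v^2 = 30 / 6 = 5

5


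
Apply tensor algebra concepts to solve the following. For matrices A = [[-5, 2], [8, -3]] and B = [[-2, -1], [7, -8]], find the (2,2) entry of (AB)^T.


(AB)^T_{ij} = (AB)_{ji} = sum_k A_{jk} B_{ki}.
For i=2, j=2 we need (AB)_{22}:
A_{21} * B_{12} = 8 * -1 = -8
A_{22} * B_{22} = -3 * -8 = 24
Sum = -8 + 24 = 16

16


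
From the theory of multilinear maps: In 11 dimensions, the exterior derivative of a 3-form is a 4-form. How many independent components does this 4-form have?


The exterior derivative of a p-form is a (p+1)-form.
Its number of independent components is C(n, p+1).
n = 11, p+1 = 4
C(11, 4) = 330

330


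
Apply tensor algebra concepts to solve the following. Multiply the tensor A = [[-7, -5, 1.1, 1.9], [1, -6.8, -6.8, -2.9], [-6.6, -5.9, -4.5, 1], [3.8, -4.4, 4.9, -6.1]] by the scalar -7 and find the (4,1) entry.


Scalar multiplication: (cA)_{ij} = c * A_{ij}.
c = -7
A_{41} = 3.8
(cA)_{41} = -7 * 3.8 = -26.6

-26.6


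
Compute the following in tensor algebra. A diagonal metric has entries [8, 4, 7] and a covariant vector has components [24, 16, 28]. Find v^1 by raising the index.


To raise an index with a diagonal metric: v^i = v_i / g_{ii}.
For index 1: v_1 = 24, g_{11} = 8
v^1 = 24 / 8 = 3

3


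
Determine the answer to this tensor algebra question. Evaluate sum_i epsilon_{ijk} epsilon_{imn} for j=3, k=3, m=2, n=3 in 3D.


Using the identity: epsilon_{ijk} epsilon_{imn} = delta_{jm} delta_{kn} - delta_{jn} delta_{km}.
delta_{32} = 0
delta_{33} = 1
delta_{33} = 1
delta_{32} = 0
Result = 0 * 1 - 1 * 0 = 0 - 0 = 0

0


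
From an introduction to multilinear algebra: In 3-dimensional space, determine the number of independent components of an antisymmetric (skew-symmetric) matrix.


An antisymmetric rank-2 tensor satisfies A_{ij} = -A_{ji}, so diagonal entries are zero.
The independent components are the upper-triangular entries: C(n, 2) = n(n-1)/2.
n = 3
C(3, 2) = 3 * 2 / 2 = 6 / 2 = 3

3


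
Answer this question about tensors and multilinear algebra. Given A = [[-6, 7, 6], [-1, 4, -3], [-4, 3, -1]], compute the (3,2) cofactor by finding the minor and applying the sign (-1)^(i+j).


To find cofactor C_{32}, delete row 3 and column 2.
The resulting 2x2 submatrix is: [[-6, 6], [-1, -3]]
Minor M_{32} = -6*-3 - 6*-1
  = 18 - -6 = 24
Sign = (-1)^(3+2) = (-1)^5 = -1
Cofactor C_{32} = -1 * 24 = -24

-24


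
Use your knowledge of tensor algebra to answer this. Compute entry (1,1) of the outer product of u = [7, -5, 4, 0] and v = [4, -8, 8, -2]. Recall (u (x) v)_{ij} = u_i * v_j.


The outer product entry T_{ij} = u_i * v_j.
We need i=1, j=1.
u_1 = 7, v_1 = 4
T_{1,1} = 7 * 4 = 28

28


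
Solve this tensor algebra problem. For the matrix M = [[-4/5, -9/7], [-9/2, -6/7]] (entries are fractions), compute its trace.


The trace is the sum of diagonal entries.
Diagonal: M[1,1] = -4/5, M[2,2] = -6/7
Tr(M) = -4/5 + -6/7
Computing step by step:
After adding M[1,1]: -4/5
After adding M[2,2]: -58/35
Tr(M) = -58/35

-58/35


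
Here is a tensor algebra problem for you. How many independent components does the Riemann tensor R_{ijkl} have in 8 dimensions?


The Riemann tensor in d dimensions has d^2(d^2 - 1)/12 independent components.
d = 8, so d^2 = 64
d^2 - 1 = 63
d^2(d^2 - 1) = 64 * 63 = 4032
Divide by 12: 4032 / 12 = 336

336


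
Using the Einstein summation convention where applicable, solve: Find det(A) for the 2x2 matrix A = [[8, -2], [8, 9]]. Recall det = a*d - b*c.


For a 2x2 matrix [[a, b], [c, d]], det = a*d - b*c.
a = 8, b = -2, c = 8, d = 9
a*d = 8 * 9 = 72
b*c = -2 * 8 = -16
det = 72 - -16 = 88

88


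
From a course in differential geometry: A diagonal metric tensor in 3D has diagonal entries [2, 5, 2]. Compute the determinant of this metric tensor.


For a diagonal metric, the determinant is the product of diagonal entries.
Diagonal entries: 2, 5, 2
det(g) = 2 * 5 * 2 = 20

20


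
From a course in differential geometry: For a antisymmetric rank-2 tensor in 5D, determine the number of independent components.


A antisymmetric rank-2 tensor in d dimensions has d(d-1)/2 independent components.
d = 5
d(d-1)/2 = 5 * 4 / 2 = 20 / 2 = 10

10


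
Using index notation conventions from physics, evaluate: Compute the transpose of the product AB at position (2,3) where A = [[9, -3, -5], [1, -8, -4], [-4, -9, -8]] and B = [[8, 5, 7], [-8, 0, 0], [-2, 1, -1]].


(AB)^T_{ij} = (AB)_{ji} = sum_k A_{jk} B_{ki}.
For i=2, j=3 we need (AB)_{32}:
A_{31} * B_{12} = -4 * 5 = -20
A_{32} * B_{22} = -9 * 0 = 0
A_{33} * B_{32} = -8 * 1 = -8
Sum = -20 + 0 + -8 = -28

-28


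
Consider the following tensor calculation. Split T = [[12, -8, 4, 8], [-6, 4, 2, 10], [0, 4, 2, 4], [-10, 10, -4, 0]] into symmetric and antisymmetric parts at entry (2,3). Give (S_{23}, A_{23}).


T_{23} = 2
T_{32} = 4
S_{23} = (2 + 4)/2 = 6/2 = 3
A_{23} = (2 - 4)/2 = -2/2 = -1
Check: S + A = 3 + -1 = 2 = T_{23}.

(3, -1)


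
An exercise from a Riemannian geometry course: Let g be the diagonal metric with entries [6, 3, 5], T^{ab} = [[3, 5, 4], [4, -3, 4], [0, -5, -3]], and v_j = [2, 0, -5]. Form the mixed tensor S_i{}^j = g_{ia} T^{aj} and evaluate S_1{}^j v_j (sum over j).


Step 1: lower the first index. For a diagonal metric, g_{ia} T^{aj} = g_{ii} T^{ij} (no sum on i).
g_{11} = 6
S_1{}^1 = 6 * T^{11} = 6 * 3 = 18
S_1{}^2 = 6 * T^{12} = 6 * 5 = 30
S_1{}^3 = 6 * T^{13} = 6 * 4 = 24
Step 2: contract S_1{}^j with v_j.
S_1{}^1 * v_1 = 18 * 2 = 36
S_1{}^2 * v_2 = 30 * 0 = 0
S_1{}^3 * v_3 = 24 * -5 = -120
Result = 36 + 0 + -120 = -84

-84


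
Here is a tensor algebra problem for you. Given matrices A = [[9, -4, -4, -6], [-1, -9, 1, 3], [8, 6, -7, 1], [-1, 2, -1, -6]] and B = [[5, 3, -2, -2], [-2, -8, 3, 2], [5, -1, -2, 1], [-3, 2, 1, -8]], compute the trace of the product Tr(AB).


Tr(AB) = sum_i (AB)_{ii} where (AB)_{ii} = sum_k A_{ik} B_{ki}.
(AB)_{11} = 9*5 + -4*-2 + -4*5 + -6*-3 = 51
(AB)_{22} = -1*3 + -9*-8 + 1*-1 + 3*2 = 74
(AB)_{33} = 8*-2 + 6*3 + -7*-2 + 1*1 = 17
(AB)_{44} = -1*-2 + 2*2 + -1*1 + -6*-8 = 53
Tr(AB) = 51 + 74 + 17 + 53 = 195

195


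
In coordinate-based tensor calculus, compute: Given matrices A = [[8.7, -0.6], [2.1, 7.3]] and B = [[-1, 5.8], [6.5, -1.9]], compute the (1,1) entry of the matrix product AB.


(AB)_{ij} = sum_k A_{ik} B_{kj}.
For i=1, j=1:
A_{11} * B_{11} = 8.7 * -1 = -8.7
A_{12} * B_{21} = -0.6 * 6.5 = -3.9
Sum = -8.7 + -3.9 = -12.6

-12.6


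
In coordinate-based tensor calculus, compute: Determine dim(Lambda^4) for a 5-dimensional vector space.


The dimension of the space of p-forms on an n-dimensional space is C(n, p).
n = 5, p = 4
C(5, 4) = 5! / (4! * 1!) = 5

5


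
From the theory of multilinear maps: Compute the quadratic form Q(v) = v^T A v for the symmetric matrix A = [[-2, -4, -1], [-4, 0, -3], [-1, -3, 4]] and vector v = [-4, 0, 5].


First compute Av:
(Av)_1 = -2*-4 + -4*0 + -1*5 = 3
(Av)_2 = -4*-4 + 0*0 + -3*5 = 1
(Av)_3 = -1*-4 + -3*0 + 4*5 = 24
Av = [3, 1, 24]
Then v^T (Av) = -4*3 + 0*1 + 5*24
= -12 + 0 + 120 = 108

108


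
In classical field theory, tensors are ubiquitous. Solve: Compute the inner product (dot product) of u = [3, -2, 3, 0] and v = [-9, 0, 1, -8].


The inner product u . v = sum of u_i * v_i.
Term-by-term: 3 * -9, -2 * 0, 3 * 1, 0 * -8
Products: -27, 0, 3, 0
Sum = -27 + 0 + 3 + 0 = -24

-24


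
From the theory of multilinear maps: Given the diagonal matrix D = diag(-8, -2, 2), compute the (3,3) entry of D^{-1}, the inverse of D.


For a diagonal matrix, the inverse has entries (D^{-1})_{ii} = 1/d_{ii}.
The diagonal entries are: d_{11} = -8, d_{22} = -2, d_{33} = 2
We need (D^{-1})_{33} = 1/d_{33} = 1/2 = 1/2

1/2


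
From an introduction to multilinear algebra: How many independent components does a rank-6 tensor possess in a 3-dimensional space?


The number of components of a rank-r tensor in d dimensions is d^r.
Here d = 3 and r = 6.
3^6 = 729

729


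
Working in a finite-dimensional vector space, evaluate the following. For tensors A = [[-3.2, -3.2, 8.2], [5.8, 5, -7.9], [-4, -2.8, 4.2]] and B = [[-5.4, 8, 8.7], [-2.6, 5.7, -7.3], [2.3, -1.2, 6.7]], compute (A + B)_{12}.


Tensor addition is component-wise: (A + B)_{ij} = A_{ij} + B_{ij}.
A_{12} = -3.2
B_{12} = 8
(A + B)_{12} = -3.2 + 8 = 4.8

4.8


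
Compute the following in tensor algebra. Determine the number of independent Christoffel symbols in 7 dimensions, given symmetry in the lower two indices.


Christoffel symbols Gamma^k_{ij} are symmetric in i,j, so there are d * d(d+1)/2 independent symbols.
d = 7
d(d+1)/2 = 7 * 8 / 2 = 28
Total = 7 * 28 = 196

196


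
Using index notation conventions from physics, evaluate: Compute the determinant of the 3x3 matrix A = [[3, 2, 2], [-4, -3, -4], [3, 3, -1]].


Expanding along the first row, det(A) = a11*M_11 - a12*M_12 + a13*M_13, where M_1j is the (1,j) minor.
Minor M_11 = -3*-1 - -4*3 = 15
Minor M_12 = -4*-1 - -4*3 = 16
Minor M_13 = -4*3 - -3*3 = -3
det = 3*(15) - 2*(16) + 2*(-3)
    = 45 - 32 + -6
    = 7

7


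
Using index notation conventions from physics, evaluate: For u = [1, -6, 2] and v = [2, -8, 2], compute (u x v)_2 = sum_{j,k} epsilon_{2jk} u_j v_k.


(u x v)_2 = sum_{j,k} epsilon_{2jk} u_j v_k. Only permutations of (1,2,3) contribute; the two non-zero terms are:
eps_{213} u_1 v_3 = -1 * 1 * 2 = -2
eps_{231} u_3 v_1 = 1 * 2 * 2 = 4
(u x v)_2 = 2

2


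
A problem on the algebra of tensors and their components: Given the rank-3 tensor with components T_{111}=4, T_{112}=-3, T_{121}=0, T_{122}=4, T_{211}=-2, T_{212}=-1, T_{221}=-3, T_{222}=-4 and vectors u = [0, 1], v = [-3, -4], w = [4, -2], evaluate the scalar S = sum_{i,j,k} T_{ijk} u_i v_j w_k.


S = sum over i,j,k of T_{ijk} u_i v_j w_k. Expanding all 8 terms:
T_{111}*u_1*v_1*w_1 = 4*0*-3*4 = 0  (running total: 0)
T_{112}*u_1*v_1*w_2 = -3*0*-3*-2 = 0  (running total: 0)
T_{121}*u_1*v_2*w_1 = 0*0*-4*4 = 0  (running total: 0)
T_{122}*u_1*v_2*w_2 = 4*0*-4*-2 = 0  (running total: 0)
T_{211}*u_2*v_1*w_1 = -2*1*-3*4 = 24  (running total: 24)
T_{212}*u_2*v_1*w_2 = -1*1*-3*-2 = -6  (running total: 18)
T_{221}*u_2*v_2*w_1 = -3*1*-4*4 = 48  (running total: 66)
T_{222}*u_2*v_2*w_2 = -4*1*-4*-2 = -32  (running total: 34)
S = 34

34


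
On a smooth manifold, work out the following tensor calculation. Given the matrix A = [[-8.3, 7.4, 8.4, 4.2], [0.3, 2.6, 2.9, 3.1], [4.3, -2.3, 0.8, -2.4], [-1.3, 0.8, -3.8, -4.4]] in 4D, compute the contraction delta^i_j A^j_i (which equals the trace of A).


The contraction (trace) of a rank-2 tensor is the sum of its diagonal elements.
Diagonal entries: A[1,1] = -8.3, A[2,2] = 2.6, A[3,3] = 0.8, A[4,4] = -4.4
Tr(A) = -8.3 + 2.6 + 0.8 + -4.4 = -9.3

-9.3


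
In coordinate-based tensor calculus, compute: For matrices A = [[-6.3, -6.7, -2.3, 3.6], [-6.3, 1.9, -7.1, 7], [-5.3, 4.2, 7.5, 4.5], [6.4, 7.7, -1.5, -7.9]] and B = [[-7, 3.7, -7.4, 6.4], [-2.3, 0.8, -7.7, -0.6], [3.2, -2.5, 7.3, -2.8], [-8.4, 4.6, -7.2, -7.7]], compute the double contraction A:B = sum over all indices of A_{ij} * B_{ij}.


A:B = sum over all i,j of A_{ij} * B_{ij}.
Row 1: -6.3*-7=44.1, -6.7*3.7=-24.79, -2.3*-7.4=17.02, 3.6*6.4=23.04 => row sum = 59.37
Row 2: -6.3*-2.3=14.49, 1.9*0.8=1.52, -7.1*-7.7=54.67, 7*-0.6=-4.2 => row sum = 66.48
Row 3: -5.3*3.2=-16.96, 4.2*-2.5=-10.5, 7.5*7.3=54.75, 4.5*-2.8=-12.6 => row sum = 14.69
Row 4: 6.4*-8.4=-53.76, 7.7*4.6=35.42, -1.5*-7.2=10.8, -7.9*-7.7=60.83 => row sum = 53.29
Total = 59.37 + 66.48 + 14.69 + 53.29 = 193.83

193.83
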